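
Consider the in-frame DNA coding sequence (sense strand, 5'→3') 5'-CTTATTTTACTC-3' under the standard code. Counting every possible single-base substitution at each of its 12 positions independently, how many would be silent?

10

Codon 1 (CTT, Leu): 3 synonymous substitutions.
Codon 2 (ATT, Ile): 2 synonymous substitutions.
Codon 3 (TTA, Leu): 2 synonymous substitutions.
Codon 4 (CTC, Leu): 3 synonymous substitutions.
Total: 3 + 2 + 2 + 3 = 10.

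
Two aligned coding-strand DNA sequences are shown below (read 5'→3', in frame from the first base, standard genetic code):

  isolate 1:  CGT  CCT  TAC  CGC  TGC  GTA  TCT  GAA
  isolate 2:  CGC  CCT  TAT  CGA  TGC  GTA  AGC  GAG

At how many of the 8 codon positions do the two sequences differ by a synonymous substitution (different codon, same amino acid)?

5

Codon 1: CGT Arg / CGC Arg — synonymous.
Codon 2: CCT Pro / CCT Pro — identical.
Codon 3: TAC Tyr / TAT Tyr — synonymous.
Codon 4: CGC Arg / CGA Arg — synonymous.
Codon 5: TGC Cys / TGC Cys — identical.
Codon 6: GTA Val / GTA Val — identical.
Codon 7: TCT Ser / AGC Ser — synonymous.
Codon 8: GAA Glu / GAG Glu — synonymous.
Synonymous differences: 5.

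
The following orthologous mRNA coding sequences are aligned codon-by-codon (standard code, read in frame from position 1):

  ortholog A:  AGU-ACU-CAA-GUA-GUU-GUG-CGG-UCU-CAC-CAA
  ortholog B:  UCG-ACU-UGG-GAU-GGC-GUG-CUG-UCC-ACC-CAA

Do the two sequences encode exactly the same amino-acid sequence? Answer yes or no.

no

Codon 1: AGU Ser / UCG Ser — synonymous.
Codon 2: ACU Thr / ACU Thr — identical.
Codon 3: CAA Gln / UGG Trp — nonsynonymous.
Codon 4: GUA Val / GAU Asp — nonsynonymous.
Codon 5: GUU Val / GGC Gly — nonsynonymous.
Codon 6: GUG Val / GUG Val — identical.
Codon 7: CGG Arg / CUG Leu — nonsynonymous.
Codon 8: UCU Ser / UCC Ser — synonymous.
Codon 9: CAC His / ACC Thr — nonsynonymous.
Codon 10: CAA Gln / CAA Gln — identical.
Nonsynonymous differences: 5 → different protein.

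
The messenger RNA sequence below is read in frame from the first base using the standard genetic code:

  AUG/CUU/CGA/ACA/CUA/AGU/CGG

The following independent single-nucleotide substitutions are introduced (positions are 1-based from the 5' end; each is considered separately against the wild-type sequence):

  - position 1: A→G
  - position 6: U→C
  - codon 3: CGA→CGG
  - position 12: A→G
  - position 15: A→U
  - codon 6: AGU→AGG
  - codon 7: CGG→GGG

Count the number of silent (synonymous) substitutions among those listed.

4

Codon 1: AUG (Met) → GUG (Val) — missense.
Codon 2: CUU (Leu) → CUC (Leu) — synonymous.
Codon 3: CGA (Arg) → CGG (Arg) — synonymous.
Codon 4: ACA (Thr) → ACG (Thr) — synonymous.
Codon 5: CUA (Leu) → CUU (Leu) — synonymous.
Codon 6: AGU (Ser) → AGG (Arg) — missense.
Codon 7: CGG (Arg) → GGG (Gly) — missense.
Synonymous: 4 of 7.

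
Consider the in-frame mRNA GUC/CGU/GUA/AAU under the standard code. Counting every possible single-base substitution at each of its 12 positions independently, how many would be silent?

Codon 1 (GUC, Val): 3 synonymous substitutions.
Codon 2 (CGU, Arg): 3 synonymous substitutions.
Codon 3 (GUA, Val): 3 synonymous substitutions.
Codon 4 (AAU, Asn): 1 synonymous substitution.
Total: 3 + 3 + 3 + 1 = 10.

10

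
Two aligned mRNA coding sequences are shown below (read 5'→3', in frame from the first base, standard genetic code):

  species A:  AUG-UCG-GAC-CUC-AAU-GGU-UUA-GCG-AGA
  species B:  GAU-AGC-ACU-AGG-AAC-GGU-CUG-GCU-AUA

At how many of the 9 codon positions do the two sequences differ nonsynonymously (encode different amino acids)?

Codon 1: AUG Met / GAU Asp — nonsynonymous.
Codon 2: UCG Ser / AGC Ser — synonymous.
Codon 3: GAC Asp / ACU Thr — nonsynonymous.
Codon 4: CUC Leu / AGG Arg — nonsynonymous.
Codon 5: AAU Asn / AAC Asn — synonymous.
Codon 6: GGU Gly / GGU Gly — identical.
Codon 7: UUA Leu / CUG Leu — synonymous.
Codon 8: GCG Ala / GCU Ala — synonymous.
Codon 9: AGA Arg / AUA Ile — nonsynonymous.
Nonsynonymous differences: 4.

4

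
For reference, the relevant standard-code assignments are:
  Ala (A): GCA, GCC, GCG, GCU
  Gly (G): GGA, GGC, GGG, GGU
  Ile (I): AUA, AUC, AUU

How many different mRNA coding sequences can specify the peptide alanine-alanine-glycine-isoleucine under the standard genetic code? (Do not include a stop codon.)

Ala: 4 codons.
Ala: 4 codons.
Gly: 4 codons.
Ile: 3 codons.
4 × 4 × 4 × 3 = 192.

192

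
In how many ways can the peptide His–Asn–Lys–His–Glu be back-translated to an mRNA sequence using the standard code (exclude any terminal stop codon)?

His: 2 codons.
Asn: 2 codons.
Lys: 2 codons.
His: 2 codons.
Glu: 2 codons.
2 × 2 × 2 × 2 × 2 = 32.

32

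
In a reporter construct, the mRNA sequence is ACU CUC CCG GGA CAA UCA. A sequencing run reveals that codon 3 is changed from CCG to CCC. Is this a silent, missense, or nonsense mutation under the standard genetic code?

silent

Position 9 falls in codon 3: CCG → Pro.
After the substitution the codon is CCC → Pro.
Both encode Pro, so the change is synonymous.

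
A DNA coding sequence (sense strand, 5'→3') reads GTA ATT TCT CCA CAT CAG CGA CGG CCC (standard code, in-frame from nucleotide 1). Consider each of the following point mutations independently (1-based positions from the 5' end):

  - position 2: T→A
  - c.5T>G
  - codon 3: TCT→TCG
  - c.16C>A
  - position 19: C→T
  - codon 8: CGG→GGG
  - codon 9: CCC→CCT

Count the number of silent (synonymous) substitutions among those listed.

Codon 1: GTA (Val) → GAA (Glu) — missense.
Codon 2: ATT (Ile) → AGT (Ser) — missense.
Codon 3: TCT (Ser) → TCG (Ser) — synonymous.
Codon 6: CAG (Gln) → AAG (Lys) — missense.
Codon 7: CGA (Arg) → TGA (Stop) — nonsense.
Codon 8: CGG (Arg) → GGG (Gly) — missense.
Codon 9: CCC (Pro) → CCT (Pro) — synonymous.
Synonymous: 2 of 7.

2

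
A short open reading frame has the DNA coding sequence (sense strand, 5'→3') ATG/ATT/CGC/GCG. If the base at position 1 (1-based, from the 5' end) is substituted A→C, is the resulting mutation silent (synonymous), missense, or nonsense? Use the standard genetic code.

Position 1 falls in codon 1: ATG → Met.
After the substitution the codon is CTG → Leu.
Met ≠ Leu, so this is a missense mutation.

missense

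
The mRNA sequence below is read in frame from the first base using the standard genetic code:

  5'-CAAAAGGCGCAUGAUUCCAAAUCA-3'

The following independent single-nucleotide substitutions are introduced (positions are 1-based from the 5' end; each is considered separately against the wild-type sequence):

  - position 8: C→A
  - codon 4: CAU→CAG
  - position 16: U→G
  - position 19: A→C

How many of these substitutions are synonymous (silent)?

0

Codon 3: GCG (Ala) → GAG (Glu) — missense.
Codon 4: CAU (His) → CAG (Gln) — missense.
Codon 6: UCC (Ser) → GCC (Ala) — missense.
Codon 7: AAA (Lys) → CAA (Gln) — missense.
Synonymous: 0 of 4.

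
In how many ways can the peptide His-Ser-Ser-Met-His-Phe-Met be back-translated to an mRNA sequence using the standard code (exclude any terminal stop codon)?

His: 2 codons.
Ser: 6 codons.
Ser: 6 codons.
Met: 1 codon.
His: 2 codons.
Phe: 2 codons.
Met: 1 codon.
2 × 6 × 6 × 1 × 2 × 2 × 1 = 288.

288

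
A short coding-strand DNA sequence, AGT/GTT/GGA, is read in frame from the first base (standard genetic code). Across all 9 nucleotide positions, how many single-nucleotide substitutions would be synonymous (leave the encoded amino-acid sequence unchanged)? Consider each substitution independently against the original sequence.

Codon 1 (AGT, Ser): 1 synonymous substitution.
Codon 2 (GTT, Val): 3 synonymous substitutions.
Codon 3 (GGA, Gly): 3 synonymous substitutions.
Total: 1 + 3 + 3 = 7.

7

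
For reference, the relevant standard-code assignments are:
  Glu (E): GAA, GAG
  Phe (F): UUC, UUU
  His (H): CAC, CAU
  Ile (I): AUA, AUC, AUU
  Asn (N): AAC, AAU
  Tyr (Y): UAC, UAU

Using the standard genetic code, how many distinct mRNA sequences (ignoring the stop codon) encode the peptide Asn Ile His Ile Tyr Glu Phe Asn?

576

Asn: 2 codons.
Ile: 3 codons.
His: 2 codons.
Ile: 3 codons.
Tyr: 2 codons.
Glu: 2 codons.
Phe: 2 codons.
Asn: 2 codons.
2 × 3 × 2 × 3 × 2 × 2 × 2 × 2 = 576.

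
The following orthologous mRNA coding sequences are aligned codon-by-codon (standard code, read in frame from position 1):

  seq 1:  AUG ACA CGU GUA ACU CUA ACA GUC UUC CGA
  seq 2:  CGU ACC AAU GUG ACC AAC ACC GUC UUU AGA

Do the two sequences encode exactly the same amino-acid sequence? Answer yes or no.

no

Codon 1: AUG Met / CGU Arg — nonsynonymous.
Codon 2: ACA Thr / ACC Thr — synonymous.
Codon 3: CGU Arg / AAU Asn — nonsynonymous.
Codon 4: GUA Val / GUG Val — synonymous.
Codon 5: ACU Thr / ACC Thr — synonymous.
Codon 6: CUA Leu / AAC Asn — nonsynonymous.
Codon 7: ACA Thr / ACC Thr — synonymous.
Codon 8: GUC Val / GUC Val — identical.
Codon 9: UUC Phe / UUU Phe — synonymous.
Codon 10: CGA Arg / AGA Arg — synonymous.
Nonsynonymous differences: 3 → different protein.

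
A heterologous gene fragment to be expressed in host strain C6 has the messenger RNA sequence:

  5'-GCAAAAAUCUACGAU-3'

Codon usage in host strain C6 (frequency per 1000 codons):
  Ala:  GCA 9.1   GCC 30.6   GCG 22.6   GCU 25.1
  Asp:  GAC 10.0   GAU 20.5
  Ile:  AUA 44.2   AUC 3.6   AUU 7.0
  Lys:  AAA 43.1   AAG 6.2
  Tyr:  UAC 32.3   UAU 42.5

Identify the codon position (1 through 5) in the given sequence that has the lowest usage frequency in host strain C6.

Codon 1 GCA (Ala): 9.1 per 1000.
Codon 2 AAA (Lys): 43.1 per 1000.
Codon 3 AUC (Ile): 3.6 per 1000.
Codon 4 UAC (Tyr): 32.3 per 1000.
Codon 5 GAU (Asp): 20.5 per 1000.
Lowest frequency is 3.6 at codon 3.

3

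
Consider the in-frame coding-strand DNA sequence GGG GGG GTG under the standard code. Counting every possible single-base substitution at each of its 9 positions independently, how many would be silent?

9

Codon 1 (GGG, Gly): 3 synonymous substitutions.
Codon 2 (GGG, Gly): 3 synonymous substitutions.
Codon 3 (GTG, Val): 3 synonymous substitutions.
Total: 3 + 3 + 3 = 9.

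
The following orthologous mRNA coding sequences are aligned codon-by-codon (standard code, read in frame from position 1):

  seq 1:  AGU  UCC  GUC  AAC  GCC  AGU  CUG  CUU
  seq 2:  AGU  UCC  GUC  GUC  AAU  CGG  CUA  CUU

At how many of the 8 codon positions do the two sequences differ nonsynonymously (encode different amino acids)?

Codon 1: AGU Ser / AGU Ser — identical.
Codon 2: UCC Ser / UCC Ser — identical.
Codon 3: GUC Val / GUC Val — identical.
Codon 4: AAC Asn / GUC Val — nonsynonymous.
Codon 5: GCC Ala / AAU Asn — nonsynonymous.
Codon 6: AGU Ser / CGG Arg — nonsynonymous.
Codon 7: CUG Leu / CUA Leu — synonymous.
Codon 8: CUU Leu / CUU Leu — identical.
Nonsynonymous differences: 3.

3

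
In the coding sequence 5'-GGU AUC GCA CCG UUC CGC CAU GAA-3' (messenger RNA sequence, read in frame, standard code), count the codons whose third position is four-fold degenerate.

Codon 1 GGU (Gly): third position 4-fold.
Codon 2 AUC (Ile): third position 3-fold.
Codon 3 GCA (Ala): third position 4-fold.
Codon 4 CCG (Pro): third position 4-fold.
Codon 5 UUC (Phe): third position 2-fold.
Codon 6 CGC (Arg): third position 4-fold.
Codon 7 CAU (His): third position 2-fold.
Codon 8 GAA (Glu): third position 2-fold.
Four-fold degenerate third positions: 4.

4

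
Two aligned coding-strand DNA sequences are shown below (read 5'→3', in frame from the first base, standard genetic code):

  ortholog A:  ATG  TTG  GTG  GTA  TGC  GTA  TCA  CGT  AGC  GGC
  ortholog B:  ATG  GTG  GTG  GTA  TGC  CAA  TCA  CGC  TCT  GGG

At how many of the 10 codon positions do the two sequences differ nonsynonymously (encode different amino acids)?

Codon 1: ATG Met / ATG Met — identical.
Codon 2: TTG Leu / GTG Val — nonsynonymous.
Codon 3: GTG Val / GTG Val — identical.
Codon 4: GTA Val / GTA Val — identical.
Codon 5: TGC Cys / TGC Cys — identical.
Codon 6: GTA Val / CAA Gln — nonsynonymous.
Codon 7: TCA Ser / TCA Ser — identical.
Codon 8: CGT Arg / CGC Arg — synonymous.
Codon 9: AGC Ser / TCT Ser — synonymous.
Codon 10: GGC Gly / GGG Gly — synonymous.
Nonsynonymous differences: 2.

2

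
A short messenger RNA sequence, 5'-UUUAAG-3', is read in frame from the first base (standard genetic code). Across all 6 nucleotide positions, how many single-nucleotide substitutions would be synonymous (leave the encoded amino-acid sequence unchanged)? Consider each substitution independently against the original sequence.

2

Codon 1 (UUU, Phe): 1 synonymous substitution.
Codon 2 (AAG, Lys): 1 synonymous substitution.
Total: 1 + 1 = 2.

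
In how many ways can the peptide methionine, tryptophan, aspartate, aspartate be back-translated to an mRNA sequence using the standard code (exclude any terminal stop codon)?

Met: 1 codon.
Trp: 1 codon.
Asp: 2 codons.
Asp: 2 codons.
1 × 1 × 2 × 2 = 4.

4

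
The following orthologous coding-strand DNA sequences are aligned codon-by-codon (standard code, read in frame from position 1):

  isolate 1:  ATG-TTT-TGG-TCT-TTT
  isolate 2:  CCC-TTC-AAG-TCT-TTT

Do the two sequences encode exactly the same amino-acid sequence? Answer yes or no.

no

Codon 1: ATG Met / CCC Pro — nonsynonymous.
Codon 2: TTT Phe / TTC Phe — synonymous.
Codon 3: TGG Trp / AAG Lys — nonsynonymous.
Codon 4: TCT Ser / TCT Ser — identical.
Codon 5: TTT Phe / TTT Phe — identical.
Nonsynonymous differences: 2 → different protein.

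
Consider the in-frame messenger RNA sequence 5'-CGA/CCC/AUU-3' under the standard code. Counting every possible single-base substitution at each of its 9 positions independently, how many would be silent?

Codon 1 (CGA, Arg): 4 synonymous substitutions.
Codon 2 (CCC, Pro): 3 synonymous substitutions.
Codon 3 (AUU, Ile): 2 synonymous substitutions.
Total: 4 + 3 + 2 = 9.

9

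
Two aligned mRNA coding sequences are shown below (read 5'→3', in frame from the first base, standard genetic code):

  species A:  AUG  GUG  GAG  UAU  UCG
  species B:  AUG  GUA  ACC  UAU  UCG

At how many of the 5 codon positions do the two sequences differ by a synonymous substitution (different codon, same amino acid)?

1

Codon 1: AUG Met / AUG Met — identical.
Codon 2: GUG Val / GUA Val — synonymous.
Codon 3: GAG Glu / ACC Thr — nonsynonymous.
Codon 4: UAU Tyr / UAU Tyr — identical.
Codon 5: UCG Ser / UCG Ser — identical.
Synonymous differences: 1.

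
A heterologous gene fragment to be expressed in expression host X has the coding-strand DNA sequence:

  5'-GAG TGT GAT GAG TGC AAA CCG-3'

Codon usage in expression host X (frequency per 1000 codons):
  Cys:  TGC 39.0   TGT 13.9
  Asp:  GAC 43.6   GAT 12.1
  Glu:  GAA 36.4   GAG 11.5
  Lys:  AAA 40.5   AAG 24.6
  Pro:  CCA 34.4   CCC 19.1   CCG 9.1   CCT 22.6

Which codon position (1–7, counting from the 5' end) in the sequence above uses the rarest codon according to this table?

7

Codon 1 GAG (Glu): 11.5 per 1000.
Codon 2 TGT (Cys): 13.9 per 1000.
Codon 3 GAT (Asp): 12.1 per 1000.
Codon 4 GAG (Glu): 11.5 per 1000.
Codon 5 TGC (Cys): 39.0 per 1000.
Codon 6 AAA (Lys): 40.5 per 1000.
Codon 7 CCG (Pro): 9.1 per 1000.
Lowest frequency is 9.1 at codon 7.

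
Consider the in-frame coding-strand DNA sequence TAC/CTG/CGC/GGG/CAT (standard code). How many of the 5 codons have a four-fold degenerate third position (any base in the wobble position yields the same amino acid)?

3

Codon 1 TAC (Tyr): third position 2-fold.
Codon 2 CTG (Leu): third position 4-fold.
Codon 3 CGC (Arg): third position 4-fold.
Codon 4 GGG (Gly): third position 4-fold.
Codon 5 CAT (His): third position 2-fold.
Four-fold degenerate third positions: 3.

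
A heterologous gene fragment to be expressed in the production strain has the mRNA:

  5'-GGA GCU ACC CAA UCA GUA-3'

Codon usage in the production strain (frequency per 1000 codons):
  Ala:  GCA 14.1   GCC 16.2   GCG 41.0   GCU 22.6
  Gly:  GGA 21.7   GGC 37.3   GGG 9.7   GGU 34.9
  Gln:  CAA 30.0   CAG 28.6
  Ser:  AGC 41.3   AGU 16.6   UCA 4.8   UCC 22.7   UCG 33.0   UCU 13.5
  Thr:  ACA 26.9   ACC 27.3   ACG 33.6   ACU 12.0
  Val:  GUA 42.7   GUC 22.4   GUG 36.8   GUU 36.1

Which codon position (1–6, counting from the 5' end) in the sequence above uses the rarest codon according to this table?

5

Codon 1 GGA (Gly): 21.7 per 1000.
Codon 2 GCU (Ala): 22.6 per 1000.
Codon 3 ACC (Thr): 27.3 per 1000.
Codon 4 CAA (Gln): 30.0 per 1000.
Codon 5 UCA (Ser): 4.8 per 1000.
Codon 6 GUA (Val): 42.7 per 1000.
Lowest frequency is 4.8 at codon 5.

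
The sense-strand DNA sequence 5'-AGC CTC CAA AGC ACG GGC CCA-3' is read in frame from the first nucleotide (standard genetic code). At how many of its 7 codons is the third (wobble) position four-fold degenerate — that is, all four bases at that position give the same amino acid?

4

Codon 1 AGC (Ser): third position 2-fold.
Codon 2 CTC (Leu): third position 4-fold.
Codon 3 CAA (Gln): third position 2-fold.
Codon 4 AGC (Ser): third position 2-fold.
Codon 5 ACG (Thr): third position 4-fold.
Codon 6 GGC (Gly): third position 4-fold.
Codon 7 CCA (Pro): third position 4-fold.
Four-fold degenerate third positions: 4.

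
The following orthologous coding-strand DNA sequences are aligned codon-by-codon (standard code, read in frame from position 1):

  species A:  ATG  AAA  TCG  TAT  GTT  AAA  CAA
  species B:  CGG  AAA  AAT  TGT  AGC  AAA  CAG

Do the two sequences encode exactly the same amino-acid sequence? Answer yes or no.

Codon 1: ATG Met / CGG Arg — nonsynonymous.
Codon 2: AAA Lys / AAA Lys — identical.
Codon 3: TCG Ser / AAT Asn — nonsynonymous.
Codon 4: TAT Tyr / TGT Cys — nonsynonymous.
Codon 5: GTT Val / AGC Ser — nonsynonymous.
Codon 6: AAA Lys / AAA Lys — identical.
Codon 7: CAA Gln / CAG Gln — synonymous.
Nonsynonymous differences: 4 → different protein.

no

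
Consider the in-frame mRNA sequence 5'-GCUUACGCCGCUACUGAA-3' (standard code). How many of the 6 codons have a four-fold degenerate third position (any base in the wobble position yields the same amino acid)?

Codon 1 GCU (Ala): third position 4-fold.
Codon 2 UAC (Tyr): third position 2-fold.
Codon 3 GCC (Ala): third position 4-fold.
Codon 4 GCU (Ala): third position 4-fold.
Codon 5 ACU (Thr): third position 4-fold.
Codon 6 GAA (Glu): third position 2-fold.
Four-fold degenerate third positions: 4.

4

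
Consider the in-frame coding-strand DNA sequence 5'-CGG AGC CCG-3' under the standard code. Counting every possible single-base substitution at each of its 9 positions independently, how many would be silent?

Codon 1 (CGG, Arg): 4 synonymous substitutions.
Codon 2 (AGC, Ser): 1 synonymous substitution.
Codon 3 (CCG, Pro): 3 synonymous substitutions.
Total: 4 + 1 + 3 = 8.

8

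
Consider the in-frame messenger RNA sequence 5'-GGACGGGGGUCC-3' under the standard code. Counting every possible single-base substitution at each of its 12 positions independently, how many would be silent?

13

Codon 1 (GGA, Gly): 3 synonymous substitutions.
Codon 2 (CGG, Arg): 4 synonymous substitutions.
Codon 3 (GGG, Gly): 3 synonymous substitutions.
Codon 4 (UCC, Ser): 3 synonymous substitutions.
Total: 3 + 4 + 3 + 3 = 13.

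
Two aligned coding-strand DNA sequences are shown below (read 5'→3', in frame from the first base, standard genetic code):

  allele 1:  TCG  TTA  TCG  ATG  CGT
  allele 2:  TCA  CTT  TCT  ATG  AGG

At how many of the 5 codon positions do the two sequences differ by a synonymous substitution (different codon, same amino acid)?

Codon 1: TCG Ser / TCA Ser — synonymous.
Codon 2: TTA Leu / CTT Leu — synonymous.
Codon 3: TCG Ser / TCT Ser — synonymous.
Codon 4: ATG Met / ATG Met — identical.
Codon 5: CGT Arg / AGG Arg — synonymous.
Synonymous differences: 4.

4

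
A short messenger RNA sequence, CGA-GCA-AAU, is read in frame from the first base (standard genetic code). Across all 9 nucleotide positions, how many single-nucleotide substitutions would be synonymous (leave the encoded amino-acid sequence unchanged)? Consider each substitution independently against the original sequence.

Codon 1 (CGA, Arg): 4 synonymous substitutions.
Codon 2 (GCA, Ala): 3 synonymous substitutions.
Codon 3 (AAU, Asn): 1 synonymous substitution.
Total: 4 + 3 + 1 = 8.

8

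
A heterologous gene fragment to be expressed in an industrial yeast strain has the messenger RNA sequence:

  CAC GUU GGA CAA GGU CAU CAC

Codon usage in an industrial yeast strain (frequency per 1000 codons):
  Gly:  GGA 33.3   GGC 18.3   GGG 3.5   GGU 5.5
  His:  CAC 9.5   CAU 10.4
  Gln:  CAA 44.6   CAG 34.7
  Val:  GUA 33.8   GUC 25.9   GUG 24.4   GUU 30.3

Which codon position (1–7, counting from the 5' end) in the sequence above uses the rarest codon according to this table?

Codon 1 CAC (His): 9.5 per 1000.
Codon 2 GUU (Val): 30.3 per 1000.
Codon 3 GGA (Gly): 33.3 per 1000.
Codon 4 CAA (Gln): 44.6 per 1000.
Codon 5 GGU (Gly): 5.5 per 1000.
Codon 6 CAU (His): 10.4 per 1000.
Codon 7 CAC (His): 9.5 per 1000.
Lowest frequency is 5.5 at codon 5.

5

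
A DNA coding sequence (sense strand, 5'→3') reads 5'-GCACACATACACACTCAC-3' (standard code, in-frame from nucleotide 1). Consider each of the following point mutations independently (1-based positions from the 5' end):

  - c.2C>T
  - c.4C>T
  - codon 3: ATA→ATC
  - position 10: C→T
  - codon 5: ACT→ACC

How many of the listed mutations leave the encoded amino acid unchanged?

2

Codon 1: GCA (Ala) → GTA (Val) — missense.
Codon 2: CAC (His) → TAC (Tyr) — missense.
Codon 3: ATA (Ile) → ATC (Ile) — synonymous.
Codon 4: CAC (His) → TAC (Tyr) — missense.
Codon 5: ACT (Thr) → ACC (Thr) — synonymous.
Synonymous: 2 of 5.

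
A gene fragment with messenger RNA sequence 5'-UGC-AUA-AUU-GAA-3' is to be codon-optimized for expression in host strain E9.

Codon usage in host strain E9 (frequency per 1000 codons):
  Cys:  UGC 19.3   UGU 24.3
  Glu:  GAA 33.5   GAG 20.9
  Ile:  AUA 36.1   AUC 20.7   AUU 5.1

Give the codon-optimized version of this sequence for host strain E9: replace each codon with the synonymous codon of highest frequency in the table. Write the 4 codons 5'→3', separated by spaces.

Codon 1 (Cys): best is UGU at 24.3.
Codon 2 (Ile): best is AUA at 36.1.
Codon 3 (Ile): best is AUA at 36.1.
Codon 4 (Glu): best is GAA at 33.5.

UGU AUA AUA GAA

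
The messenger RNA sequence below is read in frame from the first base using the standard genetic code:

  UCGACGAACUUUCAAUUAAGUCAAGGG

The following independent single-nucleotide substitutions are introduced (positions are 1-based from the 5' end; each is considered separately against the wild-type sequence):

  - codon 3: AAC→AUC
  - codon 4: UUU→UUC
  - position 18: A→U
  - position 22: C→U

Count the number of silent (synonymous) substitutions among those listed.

Codon 3: AAC (Asn) → AUC (Ile) — missense.
Codon 4: UUU (Phe) → UUC (Phe) — synonymous.
Codon 6: UUA (Leu) → UUU (Phe) — missense.
Codon 8: CAA (Gln) → UAA (Stop) — nonsense.
Synonymous: 1 of 4.

1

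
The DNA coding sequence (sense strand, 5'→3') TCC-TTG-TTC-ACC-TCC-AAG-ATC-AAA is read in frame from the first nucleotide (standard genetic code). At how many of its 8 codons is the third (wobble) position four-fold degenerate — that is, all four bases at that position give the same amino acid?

Codon 1 TCC (Ser): third position 4-fold.
Codon 2 TTG (Leu): third position 2-fold.
Codon 3 TTC (Phe): third position 2-fold.
Codon 4 ACC (Thr): third position 4-fold.
Codon 5 TCC (Ser): third position 4-fold.
Codon 6 AAG (Lys): third position 2-fold.
Codon 7 ATC (Ile): third position 3-fold.
Codon 8 AAA (Lys): third position 2-fold.
Four-fold degenerate third positions: 3.

3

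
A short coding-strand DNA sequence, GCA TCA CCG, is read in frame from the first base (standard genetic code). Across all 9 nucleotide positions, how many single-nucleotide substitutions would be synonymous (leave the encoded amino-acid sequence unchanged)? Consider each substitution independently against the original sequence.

Codon 1 (GCA, Ala): 3 synonymous substitutions.
Codon 2 (TCA, Ser): 3 synonymous substitutions.
Codon 3 (CCG, Pro): 3 synonymous substitutions.
Total: 3 + 3 + 3 = 9.

9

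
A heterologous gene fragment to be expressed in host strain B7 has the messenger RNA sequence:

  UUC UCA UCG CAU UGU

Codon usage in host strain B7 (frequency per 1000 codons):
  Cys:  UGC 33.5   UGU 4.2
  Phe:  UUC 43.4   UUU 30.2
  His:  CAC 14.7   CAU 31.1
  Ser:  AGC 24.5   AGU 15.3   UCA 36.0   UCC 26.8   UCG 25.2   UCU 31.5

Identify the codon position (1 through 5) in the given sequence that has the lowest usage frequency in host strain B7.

5

Codon 1 UUC (Phe): 43.4 per 1000.
Codon 2 UCA (Ser): 36.0 per 1000.
Codon 3 UCG (Ser): 25.2 per 1000.
Codon 4 CAU (His): 31.1 per 1000.
Codon 5 UGU (Cys): 4.2 per 1000.
Lowest frequency is 4.2 at codon 5.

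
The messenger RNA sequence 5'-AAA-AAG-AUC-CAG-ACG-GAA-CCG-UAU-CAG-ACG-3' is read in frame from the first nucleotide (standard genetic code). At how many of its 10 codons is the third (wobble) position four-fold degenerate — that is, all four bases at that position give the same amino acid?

Codon 1 AAA (Lys): third position 2-fold.
Codon 2 AAG (Lys): third position 2-fold.
Codon 3 AUC (Ile): third position 3-fold.
Codon 4 CAG (Gln): third position 2-fold.
Codon 5 ACG (Thr): third position 4-fold.
Codon 6 GAA (Glu): third position 2-fold.
Codon 7 CCG (Pro): third position 4-fold.
Codon 8 UAU (Tyr): third position 2-fold.
Codon 9 CAG (Gln): third position 2-fold.
Codon 10 ACG (Thr): third position 4-fold.
Four-fold degenerate third positions: 3.

3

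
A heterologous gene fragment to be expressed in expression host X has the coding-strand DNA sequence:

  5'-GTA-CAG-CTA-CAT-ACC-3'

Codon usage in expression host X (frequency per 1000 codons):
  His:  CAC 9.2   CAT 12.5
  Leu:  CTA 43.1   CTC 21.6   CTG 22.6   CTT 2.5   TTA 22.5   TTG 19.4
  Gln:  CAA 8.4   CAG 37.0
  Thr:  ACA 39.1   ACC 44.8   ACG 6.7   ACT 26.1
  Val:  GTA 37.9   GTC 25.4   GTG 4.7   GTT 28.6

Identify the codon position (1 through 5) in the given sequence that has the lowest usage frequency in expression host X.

4

Codon 1 GTA (Val): 37.9 per 1000.
Codon 2 CAG (Gln): 37.0 per 1000.
Codon 3 CTA (Leu): 43.1 per 1000.
Codon 4 CAT (His): 12.5 per 1000.
Codon 5 ACC (Thr): 44.8 per 1000.
Lowest frequency is 12.5 at codon 4.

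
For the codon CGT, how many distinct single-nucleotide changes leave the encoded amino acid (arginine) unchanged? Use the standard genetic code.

Position 1: none → 0 synonymous.
Position 2: none → 0 synonymous.
Position 3: CGC, CGA, CGG → 3 synonymous.
Total: 0 + 0 + 3 = 3.

3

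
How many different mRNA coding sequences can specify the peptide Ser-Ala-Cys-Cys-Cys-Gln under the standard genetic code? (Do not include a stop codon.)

384

Ser: 6 codons.
Ala: 4 codons.
Cys: 2 codons.
Cys: 2 codons.
Cys: 2 codons.
Gln: 2 codons.
6 × 4 × 2 × 2 × 2 × 2 = 384.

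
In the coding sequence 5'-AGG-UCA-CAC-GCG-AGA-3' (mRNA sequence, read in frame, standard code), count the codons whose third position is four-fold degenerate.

2

Codon 1 AGG (Arg): third position 2-fold.
Codon 2 UCA (Ser): third position 4-fold.
Codon 3 CAC (His): third position 2-fold.
Codon 4 GCG (Ala): third position 4-fold.
Codon 5 AGA (Arg): third position 2-fold.
Four-fold degenerate third positions: 2.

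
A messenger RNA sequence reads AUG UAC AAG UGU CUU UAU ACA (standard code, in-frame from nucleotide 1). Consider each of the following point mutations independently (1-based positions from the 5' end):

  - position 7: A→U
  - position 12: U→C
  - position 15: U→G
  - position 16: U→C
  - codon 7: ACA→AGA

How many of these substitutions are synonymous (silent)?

2

Codon 3: AAG (Lys) → UAG (Stop) — nonsense.
Codon 4: UGU (Cys) → UGC (Cys) — synonymous.
Codon 5: CUU (Leu) → CUG (Leu) — synonymous.
Codon 6: UAU (Tyr) → CAU (His) — missense.
Codon 7: ACA (Thr) → AGA (Arg) — missense.
Synonymous: 2 of 5.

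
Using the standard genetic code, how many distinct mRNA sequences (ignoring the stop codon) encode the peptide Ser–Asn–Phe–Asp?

48

Ser: 6 codons.
Asn: 2 codons.
Phe: 2 codons.
Asp: 2 codons.
6 × 2 × 2 × 2 = 48.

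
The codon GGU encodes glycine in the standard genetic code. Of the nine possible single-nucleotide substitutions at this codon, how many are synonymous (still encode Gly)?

3

Position 1: none → 0 synonymous.
Position 2: none → 0 synonymous.
Position 3: GGC, GGA, GGG → 3 synonymous.
Total: 0 + 0 + 3 = 3.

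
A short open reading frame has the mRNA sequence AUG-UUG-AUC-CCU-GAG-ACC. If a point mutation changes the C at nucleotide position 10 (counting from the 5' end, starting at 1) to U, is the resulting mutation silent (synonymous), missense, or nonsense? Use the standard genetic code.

missense

Position 10 falls in codon 4: CCU → Pro.
After the substitution the codon is UCU → Ser.
Pro ≠ Ser, so this is a missense mutation.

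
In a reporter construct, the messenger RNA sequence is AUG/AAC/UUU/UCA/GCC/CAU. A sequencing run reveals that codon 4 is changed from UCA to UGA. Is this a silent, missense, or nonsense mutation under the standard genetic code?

nonsense

Position 11 falls in codon 4: UCA → Ser.
After the substitution the codon is UGA → Stop.
The new codon is a stop codon, so this is a nonsense mutation.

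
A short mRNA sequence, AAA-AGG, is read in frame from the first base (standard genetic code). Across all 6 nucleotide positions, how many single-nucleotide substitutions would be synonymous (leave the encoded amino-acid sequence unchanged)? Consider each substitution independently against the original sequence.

Codon 1 (AAA, Lys): 1 synonymous substitution.
Codon 2 (AGG, Arg): 2 synonymous substitutions.
Total: 1 + 2 = 3.

3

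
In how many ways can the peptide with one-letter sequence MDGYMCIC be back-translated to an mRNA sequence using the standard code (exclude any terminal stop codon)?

192

Met: 1 codon.
Asp: 2 codons.
Gly: 4 codons.
Tyr: 2 codons.
Met: 1 codon.
Cys: 2 codons.
Ile: 3 codons.
Cys: 2 codons.
1 × 2 × 4 × 2 × 1 × 2 × 3 × 2 = 192.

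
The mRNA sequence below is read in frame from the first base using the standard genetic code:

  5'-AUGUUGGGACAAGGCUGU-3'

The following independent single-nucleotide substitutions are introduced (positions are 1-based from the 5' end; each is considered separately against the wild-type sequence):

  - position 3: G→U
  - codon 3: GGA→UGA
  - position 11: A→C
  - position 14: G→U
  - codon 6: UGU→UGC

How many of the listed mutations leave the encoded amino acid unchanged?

Codon 1: AUG (Met) → AUU (Ile) — missense.
Codon 3: GGA (Gly) → UGA (Stop) — nonsense.
Codon 4: CAA (Gln) → CCA (Pro) — missense.
Codon 5: GGC (Gly) → GUC (Val) — missense.
Codon 6: UGU (Cys) → UGC (Cys) — synonymous.
Synonymous: 1 of 5.

1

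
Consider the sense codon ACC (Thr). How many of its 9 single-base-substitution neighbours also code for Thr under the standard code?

3

Position 1: none → 0 synonymous.
Position 2: none → 0 synonymous.
Position 3: ACU, ACA, ACG → 3 synonymous.
Total: 0 + 0 + 3 = 3.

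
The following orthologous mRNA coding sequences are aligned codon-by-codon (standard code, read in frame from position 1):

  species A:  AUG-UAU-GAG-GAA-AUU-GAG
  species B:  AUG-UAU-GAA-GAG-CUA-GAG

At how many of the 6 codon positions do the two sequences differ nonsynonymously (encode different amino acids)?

Codon 1: AUG Met / AUG Met — identical.
Codon 2: UAU Tyr / UAU Tyr — identical.
Codon 3: GAG Glu / GAA Glu — synonymous.
Codon 4: GAA Glu / GAG Glu — synonymous.
Codon 5: AUU Ile / CUA Leu — nonsynonymous.
Codon 6: GAG Glu / GAG Glu — identical.
Nonsynonymous differences: 1.

1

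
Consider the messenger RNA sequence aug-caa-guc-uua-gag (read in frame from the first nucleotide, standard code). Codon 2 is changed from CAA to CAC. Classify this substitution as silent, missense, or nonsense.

missense

Position 6 falls in codon 2: CAA → Gln.
After the substitution the codon is CAC → His.
Gln ≠ His, so this is a missense mutation.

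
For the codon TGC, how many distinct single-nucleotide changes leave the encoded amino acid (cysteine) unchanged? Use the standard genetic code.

Position 1: none → 0 synonymous.
Position 2: none → 0 synonymous.
Position 3: TGT → 1 synonymous.
Total: 0 + 0 + 1 = 1.

1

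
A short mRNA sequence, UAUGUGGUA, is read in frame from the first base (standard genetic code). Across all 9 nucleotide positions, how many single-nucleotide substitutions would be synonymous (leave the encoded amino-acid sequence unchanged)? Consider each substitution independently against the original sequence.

7

Codon 1 (UAU, Tyr): 1 synonymous substitution.
Codon 2 (GUG, Val): 3 synonymous substitutions.
Codon 3 (GUA, Val): 3 synonymous substitutions.
Total: 1 + 3 + 3 = 7.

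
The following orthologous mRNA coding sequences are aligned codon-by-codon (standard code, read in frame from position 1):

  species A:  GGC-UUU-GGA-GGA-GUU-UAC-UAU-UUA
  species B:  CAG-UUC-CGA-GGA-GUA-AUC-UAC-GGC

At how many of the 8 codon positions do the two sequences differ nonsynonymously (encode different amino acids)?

4

Codon 1: GGC Gly / CAG Gln — nonsynonymous.
Codon 2: UUU Phe / UUC Phe — synonymous.
Codon 3: GGA Gly / CGA Arg — nonsynonymous.
Codon 4: GGA Gly / GGA Gly — identical.
Codon 5: GUU Val / GUA Val — synonymous.
Codon 6: UAC Tyr / AUC Ile — nonsynonymous.
Codon 7: UAU Tyr / UAC Tyr — synonymous.
Codon 8: UUA Leu / GGC Gly — nonsynonymous.
Nonsynonymous differences: 4.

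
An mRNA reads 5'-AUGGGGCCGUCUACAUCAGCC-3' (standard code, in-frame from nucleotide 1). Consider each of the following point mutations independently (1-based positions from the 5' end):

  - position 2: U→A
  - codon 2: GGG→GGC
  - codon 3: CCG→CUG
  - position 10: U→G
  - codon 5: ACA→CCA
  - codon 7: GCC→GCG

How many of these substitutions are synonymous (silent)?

2

Codon 1: AUG (Met) → AAG (Lys) — missense.
Codon 2: GGG (Gly) → GGC (Gly) — synonymous.
Codon 3: CCG (Pro) → CUG (Leu) — missense.
Codon 4: UCU (Ser) → GCU (Ala) — missense.
Codon 5: ACA (Thr) → CCA (Pro) — missense.
Codon 7: GCC (Ala) → GCG (Ala) — synonymous.
Synonymous: 2 of 6.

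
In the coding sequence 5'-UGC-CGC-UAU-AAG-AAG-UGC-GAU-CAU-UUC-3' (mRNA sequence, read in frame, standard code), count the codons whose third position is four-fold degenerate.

1

Codon 1 UGC (Cys): third position 2-fold.
Codon 2 CGC (Arg): third position 4-fold.
Codon 3 UAU (Tyr): third position 2-fold.
Codon 4 AAG (Lys): third position 2-fold.
Codon 5 AAG (Lys): third position 2-fold.
Codon 6 UGC (Cys): third position 2-fold.
Codon 7 GAU (Asp): third position 2-fold.
Codon 8 CAU (His): third position 2-fold.
Codon 9 UUC (Phe): third position 2-fold.
Four-fold degenerate third positions: 1.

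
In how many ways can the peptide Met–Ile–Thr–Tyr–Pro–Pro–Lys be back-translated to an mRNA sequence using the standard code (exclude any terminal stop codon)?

768

Met: 1 codon.
Ile: 3 codons.
Thr: 4 codons.
Tyr: 2 codons.
Pro: 4 codons.
Pro: 4 codons.
Lys: 2 codons.
1 × 3 × 4 × 2 × 4 × 4 × 2 = 768.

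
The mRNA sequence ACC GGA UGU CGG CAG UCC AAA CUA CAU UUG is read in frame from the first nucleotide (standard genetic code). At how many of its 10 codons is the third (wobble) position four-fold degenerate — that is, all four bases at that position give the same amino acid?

5

Codon 1 ACC (Thr): third position 4-fold.
Codon 2 GGA (Gly): third position 4-fold.
Codon 3 UGU (Cys): third position 2-fold.
Codon 4 CGG (Arg): third position 4-fold.
Codon 5 CAG (Gln): third position 2-fold.
Codon 6 UCC (Ser): third position 4-fold.
Codon 7 AAA (Lys): third position 2-fold.
Codon 8 CUA (Leu): third position 4-fold.
Codon 9 CAU (His): third position 2-fold.
Codon 10 UUG (Leu): third position 2-fold.
Four-fold degenerate third positions: 5.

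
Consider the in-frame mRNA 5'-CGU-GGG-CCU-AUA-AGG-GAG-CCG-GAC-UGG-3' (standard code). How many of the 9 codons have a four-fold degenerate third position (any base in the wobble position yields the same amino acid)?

4

Codon 1 CGU (Arg): third position 4-fold.
Codon 2 GGG (Gly): third position 4-fold.
Codon 3 CCU (Pro): third position 4-fold.
Codon 4 AUA (Ile): third position 3-fold.
Codon 5 AGG (Arg): third position 2-fold.
Codon 6 GAG (Glu): third position 2-fold.
Codon 7 CCG (Pro): third position 4-fold.
Codon 8 GAC (Asp): third position 2-fold.
Codon 9 UGG (Trp): third position 1-fold.
Four-fold degenerate third positions: 4.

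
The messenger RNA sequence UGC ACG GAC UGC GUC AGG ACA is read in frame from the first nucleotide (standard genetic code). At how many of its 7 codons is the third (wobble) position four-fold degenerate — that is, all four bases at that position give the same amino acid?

3

Codon 1 UGC (Cys): third position 2-fold.
Codon 2 ACG (Thr): third position 4-fold.
Codon 3 GAC (Asp): third position 2-fold.
Codon 4 UGC (Cys): third position 2-fold.
Codon 5 GUC (Val): third position 4-fold.
Codon 6 AGG (Arg): third position 2-fold.
Codon 7 ACA (Thr): third position 4-fold.
Four-fold degenerate third positions: 3.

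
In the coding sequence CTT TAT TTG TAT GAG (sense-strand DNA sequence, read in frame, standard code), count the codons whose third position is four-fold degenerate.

Codon 1 CTT (Leu): third position 4-fold.
Codon 2 TAT (Tyr): third position 2-fold.
Codon 3 TTG (Leu): third position 2-fold.
Codon 4 TAT (Tyr): third position 2-fold.
Codon 5 GAG (Glu): third position 2-fold.
Four-fold degenerate third positions: 1.

1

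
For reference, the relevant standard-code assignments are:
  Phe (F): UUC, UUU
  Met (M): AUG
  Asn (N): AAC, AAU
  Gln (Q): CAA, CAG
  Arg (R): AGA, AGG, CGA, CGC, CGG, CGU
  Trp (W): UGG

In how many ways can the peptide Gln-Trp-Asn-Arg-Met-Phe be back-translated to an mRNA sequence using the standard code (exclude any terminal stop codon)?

Gln: 2 codons.
Trp: 1 codon.
Asn: 2 codons.
Arg: 6 codons.
Met: 1 codon.
Phe: 2 codons.
2 × 1 × 2 × 6 × 1 × 2 = 48.

48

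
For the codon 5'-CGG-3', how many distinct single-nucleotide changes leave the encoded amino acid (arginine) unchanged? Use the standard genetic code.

4

Position 1: AGG → 1 synonymous.
Position 2: none → 0 synonymous.
Position 3: CGU, CGC, CGA → 3 synonymous.
Total: 1 + 0 + 3 = 4.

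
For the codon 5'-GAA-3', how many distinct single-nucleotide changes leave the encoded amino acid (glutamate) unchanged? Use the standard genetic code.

1

Position 1: none → 0 synonymous.
Position 2: none → 0 synonymous.
Position 3: GAG → 1 synonymous.
Total: 0 + 0 + 1 = 1.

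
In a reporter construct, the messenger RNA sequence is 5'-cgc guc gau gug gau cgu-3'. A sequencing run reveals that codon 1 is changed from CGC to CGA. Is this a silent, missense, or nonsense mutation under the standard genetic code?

Position 3 falls in codon 1: CGC → Arg.
After the substitution the codon is CGA → Arg.
Both encode Arg, so the change is synonymous.

silent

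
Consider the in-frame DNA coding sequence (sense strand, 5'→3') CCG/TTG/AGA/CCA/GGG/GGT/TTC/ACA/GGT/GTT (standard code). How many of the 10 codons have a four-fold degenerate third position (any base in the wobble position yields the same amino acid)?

7

Codon 1 CCG (Pro): third position 4-fold.
Codon 2 TTG (Leu): third position 2-fold.
Codon 3 AGA (Arg): third position 2-fold.
Codon 4 CCA (Pro): third position 4-fold.
Codon 5 GGG (Gly): third position 4-fold.
Codon 6 GGT (Gly): third position 4-fold.
Codon 7 TTC (Phe): third position 2-fold.
Codon 8 ACA (Thr): third position 4-fold.
Codon 9 GGT (Gly): third position 4-fold.
Codon 10 GTT (Val): third position 4-fold.
Four-fold degenerate third positions: 7.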